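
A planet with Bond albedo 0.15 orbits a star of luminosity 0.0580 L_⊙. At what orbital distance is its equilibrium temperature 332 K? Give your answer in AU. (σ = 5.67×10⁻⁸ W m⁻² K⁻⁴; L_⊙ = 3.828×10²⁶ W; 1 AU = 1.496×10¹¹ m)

L = 0.0580 × 3.828×10²⁶ = 2.22×10²⁵ W.
From T_eq⁴ = L(1−A)/(16πσd²): d = √[L(1−A)/(16πσT_eq⁴)].
d = √[2.22×10²⁵ × 0.85 / (16π × 5.67×10⁻⁸ × (332)⁴)] = 2.33×10¹⁰ m = 0.156 AU.

d ≈ 0.156 AU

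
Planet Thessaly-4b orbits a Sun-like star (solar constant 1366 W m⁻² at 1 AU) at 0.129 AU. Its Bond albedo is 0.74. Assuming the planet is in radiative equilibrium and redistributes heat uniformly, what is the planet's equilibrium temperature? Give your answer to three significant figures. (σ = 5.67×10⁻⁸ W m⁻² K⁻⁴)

T_eq ≈ 554 K

Flux at 0.129 AU: S = 1366/0.129² = 8.21×10⁴ W m⁻².
Energy balance: absorbed = emitted ⇒ πR²·S(1−A) = 4πR²·σT_eq⁴, so T_eq⁴ = S(1−A)/(4σ).
T_eq = [8.21×10⁴ × 0.26 / (4 × 5.67×10⁻⁸)]^(1/4) = (9.41×10¹⁰)^(1/4) = 554 K.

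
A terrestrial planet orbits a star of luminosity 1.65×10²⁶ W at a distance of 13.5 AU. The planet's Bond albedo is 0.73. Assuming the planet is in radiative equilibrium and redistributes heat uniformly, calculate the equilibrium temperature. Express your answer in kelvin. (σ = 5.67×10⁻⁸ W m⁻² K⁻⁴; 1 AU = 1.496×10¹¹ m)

d = 13.5 AU = 2.02×10¹² m.
Flux: S = L/(4πd²) = 1.65×10²⁶/(4π×(2.02×10¹²)²) = 3.22 W m⁻².
Energy balance: absorbed = emitted ⇒ πR²·S(1−A) = 4πR²·σT_eq⁴, so T_eq⁴ = S(1−A)/(4σ).
T_eq = [3.22 × 0.27 / (4 × 5.67×10⁻⁸)]^(1/4) = (3.83×10⁶)^(1/4) = 44.2 K.

T_eq ≈ 44.2 K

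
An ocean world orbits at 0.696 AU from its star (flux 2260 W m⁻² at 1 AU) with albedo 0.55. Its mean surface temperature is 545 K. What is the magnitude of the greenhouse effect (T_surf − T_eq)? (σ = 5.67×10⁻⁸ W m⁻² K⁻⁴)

S = 2260/0.696² = 4665 W m⁻².
T_eq = [S(1−A)/(4σ)]^(1/4) = [4665×0.45/(4×5.67×10⁻⁸)]^(1/4) = 310.2 K.
ΔT = T_surf − T_eq = 545 − 310.2.

ΔT ≈ 234.8 K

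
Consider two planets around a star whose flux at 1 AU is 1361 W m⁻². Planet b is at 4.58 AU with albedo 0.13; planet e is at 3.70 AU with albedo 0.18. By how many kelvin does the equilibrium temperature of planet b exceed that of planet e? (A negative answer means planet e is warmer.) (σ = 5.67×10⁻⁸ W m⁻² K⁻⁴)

T_eq = [S₀(1−A)/(4σd²)]^(1/4), so T ∝ (1−A)^(1/4) / √d.
T₁ = [1361×0.87/(4×5.67×10⁻⁸×4.58²)]^(1/4) = 125.60 K.
T₂ = [1361×0.82/(4×5.67×10⁻⁸×3.70²)]^(1/4) = 137.69 K.

ΔT ≈ -12.1 K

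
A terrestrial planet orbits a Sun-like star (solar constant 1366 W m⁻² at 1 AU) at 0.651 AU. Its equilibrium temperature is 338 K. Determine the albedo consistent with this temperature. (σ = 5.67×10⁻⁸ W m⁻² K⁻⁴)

Flux at 0.651 AU: S = 1366/0.651² = 3220 W m⁻².
From T_eq⁴ = S(1−A)/(4σ): 1−A = 4σT_eq⁴/S.
1−A = 4 × 5.67×10⁻⁸ × (338)⁴ / 3220 = 0.918.

A ≈ 0.08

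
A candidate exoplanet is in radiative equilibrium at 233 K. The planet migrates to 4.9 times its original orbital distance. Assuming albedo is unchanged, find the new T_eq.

T_eq ≈ 105 K

T_eq ∝ L^(1/4) · d^(−1/2).
T′ = 233 / 4.9^(1/2) = 105 K.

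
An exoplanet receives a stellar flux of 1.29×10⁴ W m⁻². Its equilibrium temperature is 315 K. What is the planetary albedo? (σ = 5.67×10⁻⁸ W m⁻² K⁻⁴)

From T_eq⁴ = S(1−A)/(4σ): 1−A = 4σT_eq⁴/S.
1−A = 4 × 5.67×10⁻⁸ × (315)⁴ / 1.29×10⁴ = 0.173.

A ≈ 0.83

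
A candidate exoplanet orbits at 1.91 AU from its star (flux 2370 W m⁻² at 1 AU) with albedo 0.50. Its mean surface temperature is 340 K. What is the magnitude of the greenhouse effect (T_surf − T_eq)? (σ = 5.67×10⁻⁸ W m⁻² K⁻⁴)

ΔT ≈ 145.5 K

S = 2370/1.91² = 649.7 W m⁻².
T_eq = [S(1−A)/(4σ)]^(1/4) = [649.7×0.50/(4×5.67×10⁻⁸)]^(1/4) = 194.5 K.
ΔT = T_surf − T_eq = 340 − 194.5.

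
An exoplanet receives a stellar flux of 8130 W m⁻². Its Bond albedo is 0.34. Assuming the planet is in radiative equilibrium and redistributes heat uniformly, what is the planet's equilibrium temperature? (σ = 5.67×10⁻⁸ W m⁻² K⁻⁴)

Energy balance: absorbed = emitted ⇒ πR²·S(1−A) = 4πR²·σT_eq⁴, so T_eq⁴ = S(1−A)/(4σ).
T_eq = [8130 × 0.66 / (4 × 5.67×10⁻⁸)]^(1/4) = (2.37×10¹⁰)^(1/4) = 392 K.

T_eq ≈ 392 K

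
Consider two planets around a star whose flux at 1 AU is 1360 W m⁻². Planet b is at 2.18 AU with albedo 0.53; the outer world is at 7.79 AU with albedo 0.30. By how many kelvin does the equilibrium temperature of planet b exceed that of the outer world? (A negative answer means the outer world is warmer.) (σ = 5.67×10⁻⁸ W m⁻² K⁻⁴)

T_eq = [S₀(1−A)/(4σd²)]^(1/4), so T ∝ (1−A)^(1/4) / √d.
T₁ = [1360×0.47/(4×5.67×10⁻⁸×2.18²)]^(1/4) = 156.05 K.
T₂ = [1360×0.70/(4×5.67×10⁻⁸×7.79²)]^(1/4) = 91.20 K.

ΔT ≈ 64.9 K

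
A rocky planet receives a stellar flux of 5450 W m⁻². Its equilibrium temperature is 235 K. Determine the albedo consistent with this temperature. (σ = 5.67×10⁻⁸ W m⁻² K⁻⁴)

From T_eq⁴ = S(1−A)/(4σ): 1−A = 4σT_eq⁴/S.
1−A = 4 × 5.67×10⁻⁸ × (235)⁴ / 5450 = 0.127.

A ≈ 0.87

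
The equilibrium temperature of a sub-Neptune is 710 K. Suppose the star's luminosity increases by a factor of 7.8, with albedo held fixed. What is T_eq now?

T_eq ∝ L^(1/4) · d^(−1/2).
T′ = 710 × 7.8^(1/4) = 1190 K.

T_eq ≈ 1190 K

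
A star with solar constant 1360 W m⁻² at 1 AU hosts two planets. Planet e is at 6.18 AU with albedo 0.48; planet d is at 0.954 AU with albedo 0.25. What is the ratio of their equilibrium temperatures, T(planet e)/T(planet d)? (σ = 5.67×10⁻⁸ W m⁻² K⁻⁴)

T_eq = [S₀(1−A)/(4σd²)]^(1/4), so T ∝ (1−A)^(1/4) / √d.
T₁ = [1360×0.52/(4×5.67×10⁻⁸×6.18²)]^(1/4) = 95.06 K.
T₂ = [1360×0.75/(4×5.67×10⁻⁸×0.954²)]^(1/4) = 265.13 K.

T₁/T₂ ≈ 0.359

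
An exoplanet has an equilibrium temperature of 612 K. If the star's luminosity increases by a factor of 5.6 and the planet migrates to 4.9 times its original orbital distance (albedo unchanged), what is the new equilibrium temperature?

T_eq ≈ 425 K

T_eq ∝ L^(1/4) · d^(−1/2).
T′ = 612 × 5.6^(1/4) / 4.9^(1/2) = 425 K.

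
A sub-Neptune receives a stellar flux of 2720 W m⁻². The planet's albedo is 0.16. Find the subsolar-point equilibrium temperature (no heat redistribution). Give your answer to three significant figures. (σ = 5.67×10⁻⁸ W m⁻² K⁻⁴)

At the subsolar point the surface absorbs S(1−A) and emits σT⁴ per unit area — no factor of 4, since only the local patch is in balance.
T = [2720 × 0.84 / 5.67×10⁻⁸]^(1/4) = (4.03×10¹⁰)^(1/4) = 448 K.

T_ss ≈ 448 K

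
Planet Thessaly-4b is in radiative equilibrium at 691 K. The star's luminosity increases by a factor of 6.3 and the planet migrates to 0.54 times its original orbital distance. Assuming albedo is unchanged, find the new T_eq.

T_eq ≈ 1490 K

T_eq ∝ L^(1/4) · d^(−1/2).
T′ = 691 × 6.3^(1/4) / 0.54^(1/2) = 1490 K.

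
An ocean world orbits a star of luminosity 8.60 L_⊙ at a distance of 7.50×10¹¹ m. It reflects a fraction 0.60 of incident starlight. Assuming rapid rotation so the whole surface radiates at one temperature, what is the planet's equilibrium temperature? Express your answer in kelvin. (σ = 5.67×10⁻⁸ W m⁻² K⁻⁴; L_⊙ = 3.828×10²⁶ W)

L = 8.60 × 3.828×10²⁶ = 3.29×10²⁷ W.
Flux: S = L/(4πd²) = 3.29×10²⁷/(4π×(7.50×10¹¹)²) = 466 W m⁻².
Energy balance: absorbed = emitted ⇒ πR²·S(1−A) = 4πR²·σT_eq⁴, so T_eq⁴ = S(1−A)/(4σ).
T_eq = [466 × 0.40 / (4 × 5.67×10⁻⁸)]^(1/4) = (8.21×10⁸)^(1/4) = 169 K.

T_eq ≈ 169 K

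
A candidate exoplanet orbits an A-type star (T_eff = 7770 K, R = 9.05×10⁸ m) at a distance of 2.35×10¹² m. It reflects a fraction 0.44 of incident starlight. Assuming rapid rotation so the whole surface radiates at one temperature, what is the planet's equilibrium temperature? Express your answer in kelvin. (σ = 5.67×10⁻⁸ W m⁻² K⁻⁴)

T_eq ≈ 93.3 K

L = 4πR_⋆²σT_⋆⁴ = 4π(9.05×10⁸)² × 5.67×10⁻⁸ × (7770)⁴ = 2.13×10²⁷ W.
S = L/(4πd²) = 30.6 W m⁻².
Energy balance: absorbed = emitted ⇒ πR²·S(1−A) = 4πR²·σT_eq⁴, so T_eq⁴ = S(1−A)/(4σ).
T_eq = [30.6 × 0.56 / (4 × 5.67×10⁻⁸)]^(1/4) = (7.57×10⁷)^(1/4) = 93.3 K.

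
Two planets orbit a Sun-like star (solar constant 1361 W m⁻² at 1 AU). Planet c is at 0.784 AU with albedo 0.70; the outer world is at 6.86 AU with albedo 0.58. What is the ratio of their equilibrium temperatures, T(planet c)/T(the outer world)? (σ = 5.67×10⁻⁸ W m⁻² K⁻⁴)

T₁/T₂ ≈ 2.719

T_eq = [S₀(1−A)/(4σd²)]^(1/4), so T ∝ (1−A)^(1/4) / √d.
T₁ = [1361×0.30/(4×5.67×10⁻⁸×0.784²)]^(1/4) = 232.64 K.
T₂ = [1361×0.42/(4×5.67×10⁻⁸×6.86²)]^(1/4) = 85.55 K.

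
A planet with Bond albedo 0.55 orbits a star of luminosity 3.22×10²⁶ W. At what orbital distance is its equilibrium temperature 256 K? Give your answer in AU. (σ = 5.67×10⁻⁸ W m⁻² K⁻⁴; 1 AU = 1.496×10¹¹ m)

d ≈ 0.727 AU

From T_eq⁴ = L(1−A)/(16πσd²): d = √[L(1−A)/(16πσT_eq⁴)].
d = √[3.22×10²⁶ × 0.45 / (16π × 5.67×10⁻⁸ × (256)⁴)] = 1.09×10¹¹ m = 0.727 AU.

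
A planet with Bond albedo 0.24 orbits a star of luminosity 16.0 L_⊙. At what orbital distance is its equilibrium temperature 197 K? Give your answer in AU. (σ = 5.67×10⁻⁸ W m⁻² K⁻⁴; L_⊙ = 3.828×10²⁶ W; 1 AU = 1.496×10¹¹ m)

d ≈ 6.96 AU

L = 16.0 × 3.828×10²⁶ = 6.12×10²⁷ W.
From T_eq⁴ = L(1−A)/(16πσd²): d = √[L(1−A)/(16πσT_eq⁴)].
d = √[6.12×10²⁷ × 0.76 / (16π × 5.67×10⁻⁸ × (197)⁴)] = 1.04×10¹² m = 6.96 AU.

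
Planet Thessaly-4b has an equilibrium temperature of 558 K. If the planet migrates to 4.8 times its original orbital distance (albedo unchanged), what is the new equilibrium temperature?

T_eq ≈ 255 K

T_eq ∝ L^(1/4) · d^(−1/2).
T′ = 558 / 4.8^(1/2) = 255 K.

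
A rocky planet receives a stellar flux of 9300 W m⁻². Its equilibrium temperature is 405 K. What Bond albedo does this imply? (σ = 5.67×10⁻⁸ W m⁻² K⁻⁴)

A ≈ 0.34

From T_eq⁴ = S(1−A)/(4σ): 1−A = 4σT_eq⁴/S.
1−A = 4 × 5.67×10⁻⁸ × (405)⁴ / 9300 = 0.656.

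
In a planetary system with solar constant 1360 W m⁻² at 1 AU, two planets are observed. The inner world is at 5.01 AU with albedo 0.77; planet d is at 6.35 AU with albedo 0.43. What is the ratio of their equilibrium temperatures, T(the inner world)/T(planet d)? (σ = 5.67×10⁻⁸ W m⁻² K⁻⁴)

T_eq = [S₀(1−A)/(4σd²)]^(1/4), so T ∝ (1−A)^(1/4) / √d.
T₁ = [1360×0.23/(4×5.67×10⁻⁸×5.01²)]^(1/4) = 86.10 K.
T₂ = [1360×0.57/(4×5.67×10⁻⁸×6.35²)]^(1/4) = 95.95 K.

T₁/T₂ ≈ 0.897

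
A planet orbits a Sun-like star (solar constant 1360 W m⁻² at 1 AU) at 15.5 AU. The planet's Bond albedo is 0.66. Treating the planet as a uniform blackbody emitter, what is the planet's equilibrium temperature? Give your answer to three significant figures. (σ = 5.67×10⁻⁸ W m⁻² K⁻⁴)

T_eq ≈ 54.0 K

Flux at 15.5 AU: S = 1360/15.5² = 5.66 W m⁻².
Energy balance: absorbed = emitted ⇒ πR²·S(1−A) = 4πR²·σT_eq⁴, so T_eq⁴ = S(1−A)/(4σ).
T_eq = [5.66 × 0.34 / (4 × 5.67×10⁻⁸)]^(1/4) = (8.49×10⁶)^(1/4) = 54.0 K.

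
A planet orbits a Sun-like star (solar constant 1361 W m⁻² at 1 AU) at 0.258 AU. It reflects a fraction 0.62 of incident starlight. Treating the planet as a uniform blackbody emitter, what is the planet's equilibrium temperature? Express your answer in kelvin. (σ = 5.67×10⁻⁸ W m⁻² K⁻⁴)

T_eq ≈ 430 K

Flux at 0.258 AU: S = 1361/0.258² = 2.04×10⁴ W m⁻².
Energy balance: absorbed = emitted ⇒ πR²·S(1−A) = 4πR²·σT_eq⁴, so T_eq⁴ = S(1−A)/(4σ).
T_eq = [2.04×10⁴ × 0.38 / (4 × 5.67×10⁻⁸)]^(1/4) = (3.43×10¹⁰)^(1/4) = 430 K.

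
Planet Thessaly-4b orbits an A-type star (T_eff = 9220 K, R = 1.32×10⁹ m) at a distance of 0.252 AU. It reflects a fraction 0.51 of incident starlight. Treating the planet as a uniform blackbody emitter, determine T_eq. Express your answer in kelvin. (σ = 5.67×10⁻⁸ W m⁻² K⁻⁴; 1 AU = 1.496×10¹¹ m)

d = 0.252 AU = 3.77×10¹⁰ m.
L = 4πR_⋆²σT_⋆⁴ = 4π(1.32×10⁹)² × 5.67×10⁻⁸ × (9220)⁴ = 8.97×10²⁷ W.
S = L/(4πd²) = 5.02×10⁵ W m⁻².
Energy balance: absorbed = emitted ⇒ πR²·S(1−A) = 4πR²·σT_eq⁴, so T_eq⁴ = S(1−A)/(4σ).
T_eq = [5.02×10⁵ × 0.49 / (4 × 5.67×10⁻⁸)]^(1/4) = (1.09×10¹²)^(1/4) = 1020 K.

T_eq ≈ 1020 K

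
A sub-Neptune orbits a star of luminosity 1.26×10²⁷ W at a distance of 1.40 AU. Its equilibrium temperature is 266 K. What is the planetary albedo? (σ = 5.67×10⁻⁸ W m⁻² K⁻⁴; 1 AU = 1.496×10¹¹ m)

A ≈ 0.50

d = 1.40 AU = 2.09×10¹¹ m.
Flux: S = L/(4πd²) = 1.26×10²⁷/(4π×(2.09×10¹¹)²) = 2290 W m⁻².
From T_eq⁴ = S(1−A)/(4σ): 1−A = 4σT_eq⁴/S.
1−A = 4 × 5.67×10⁻⁸ × (266)⁴ / 2290 = 0.497.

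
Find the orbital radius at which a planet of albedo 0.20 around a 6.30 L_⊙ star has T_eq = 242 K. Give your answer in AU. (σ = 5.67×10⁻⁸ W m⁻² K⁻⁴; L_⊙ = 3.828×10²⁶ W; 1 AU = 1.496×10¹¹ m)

L = 6.30 × 3.828×10²⁶ = 2.41×10²⁷ W.
From T_eq⁴ = L(1−A)/(16πσd²): d = √[L(1−A)/(16πσT_eq⁴)].
d = √[2.41×10²⁷ × 0.80 / (16π × 5.67×10⁻⁸ × (242)⁴)] = 4.44×10¹¹ m = 2.97 AU.

d ≈ 2.97 AU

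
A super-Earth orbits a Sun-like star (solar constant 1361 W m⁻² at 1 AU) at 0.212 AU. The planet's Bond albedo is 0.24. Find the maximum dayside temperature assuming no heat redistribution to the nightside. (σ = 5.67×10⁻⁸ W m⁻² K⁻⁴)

Flux at 0.212 AU: S = 1361/0.212² = 3.03×10⁴ W m⁻².
With no redistribution each surface element balances locally: S(1−A) = σT⁴.
T = [3.03×10⁴ × 0.76 / 5.67×10⁻⁸]^(1/4) = (4.06×10¹¹)^(1/4) = 798 K.

T_ss ≈ 798 K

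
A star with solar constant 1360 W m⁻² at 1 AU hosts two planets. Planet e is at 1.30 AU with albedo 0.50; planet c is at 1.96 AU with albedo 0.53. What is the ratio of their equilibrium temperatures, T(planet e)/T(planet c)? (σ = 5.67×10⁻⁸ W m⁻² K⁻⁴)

T₁/T₂ ≈ 1.247

T_eq = [S₀(1−A)/(4σd²)]^(1/4), so T ∝ (1−A)^(1/4) / √d.
T₁ = [1360×0.50/(4×5.67×10⁻⁸×1.30²)]^(1/4) = 205.23 K.
T₂ = [1360×0.47/(4×5.67×10⁻⁸×1.96²)]^(1/4) = 164.58 K.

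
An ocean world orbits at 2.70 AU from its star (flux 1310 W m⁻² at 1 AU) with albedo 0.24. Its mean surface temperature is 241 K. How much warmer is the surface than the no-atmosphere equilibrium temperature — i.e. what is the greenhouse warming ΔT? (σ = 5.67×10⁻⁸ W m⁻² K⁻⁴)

ΔT ≈ 84.4 K

S = 1310/2.70² = 179.7 W m⁻².
T_eq = [S(1−A)/(4σ)]^(1/4) = [179.7×0.76/(4×5.67×10⁻⁸)]^(1/4) = 156.6 K.
ΔT = T_surf − T_eq = 241 − 156.6.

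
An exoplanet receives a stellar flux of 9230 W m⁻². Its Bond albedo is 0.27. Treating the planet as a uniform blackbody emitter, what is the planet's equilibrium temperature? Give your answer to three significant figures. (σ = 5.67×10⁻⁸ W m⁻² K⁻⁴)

T_eq ≈ 415 K

Energy balance: absorbed = emitted ⇒ πR²·S(1−A) = 4πR²·σT_eq⁴, so T_eq⁴ = S(1−A)/(4σ).
T_eq = [9230 × 0.73 / (4 × 5.67×10⁻⁸)]^(1/4) = (2.97×10¹⁰)^(1/4) = 415 K.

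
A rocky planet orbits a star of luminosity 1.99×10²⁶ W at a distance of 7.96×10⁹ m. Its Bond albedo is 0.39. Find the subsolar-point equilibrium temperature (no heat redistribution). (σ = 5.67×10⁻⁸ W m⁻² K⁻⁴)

T_ss ≈ 1280 K

Flux: S = L/(4πd²) = 1.99×10²⁶/(4π×(7.96×10⁹)²) = 2.50×10⁵ W m⁻².
At the subsolar point the surface absorbs S(1−A) and emits σT⁴ per unit area — no factor of 4, since only the local patch is in balance.
T = [2.50×10⁵ × 0.61 / 5.67×10⁻⁸]^(1/4) = (2.69×10¹²)^(1/4) = 1280 K.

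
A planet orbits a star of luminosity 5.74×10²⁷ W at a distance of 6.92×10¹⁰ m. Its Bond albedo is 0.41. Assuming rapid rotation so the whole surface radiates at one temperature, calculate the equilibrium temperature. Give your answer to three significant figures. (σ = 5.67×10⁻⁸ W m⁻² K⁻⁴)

T_eq ≈ 706 K

Flux: S = L/(4πd²) = 5.74×10²⁷/(4π×(6.92×10¹⁰)²) = 9.54×10⁴ W m⁻².
Energy balance: absorbed = emitted ⇒ πR²·S(1−A) = 4πR²·σT_eq⁴, so T_eq⁴ = S(1−A)/(4σ).
T_eq = [9.54×10⁴ × 0.59 / (4 × 5.67×10⁻⁸)]^(1/4) = (2.48×10¹¹)^(1/4) = 706 K.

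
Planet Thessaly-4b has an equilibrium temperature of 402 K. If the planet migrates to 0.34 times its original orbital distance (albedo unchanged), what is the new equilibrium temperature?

T_eq ≈ 689 K

T_eq ∝ L^(1/4) · d^(−1/2).
T′ = 402 / 0.34^(1/2) = 689 K.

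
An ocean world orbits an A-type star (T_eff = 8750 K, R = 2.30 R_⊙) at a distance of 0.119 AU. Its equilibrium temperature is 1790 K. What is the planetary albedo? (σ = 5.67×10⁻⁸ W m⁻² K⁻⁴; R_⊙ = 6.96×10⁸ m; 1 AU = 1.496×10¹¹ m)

A ≈ 0.13

R_⋆ = 2.30 × 6.96×10⁸ = 1.60×10⁹ m.
d = 0.119 AU = 1.78×10¹⁰ m.
L = 4πR_⋆²σT_⋆⁴ = 4π(1.60×10⁹)² × 5.67×10⁻⁸ × (8750)⁴ = 1.07×10²⁸ W.
S = L/(4πd²) = 2.69×10⁶ W m⁻².
From T_eq⁴ = S(1−A)/(4σ): 1−A = 4σT_eq⁴/S.
1−A = 4 × 5.67×10⁻⁸ × (1790)⁴ / 2.69×10⁶ = 0.866.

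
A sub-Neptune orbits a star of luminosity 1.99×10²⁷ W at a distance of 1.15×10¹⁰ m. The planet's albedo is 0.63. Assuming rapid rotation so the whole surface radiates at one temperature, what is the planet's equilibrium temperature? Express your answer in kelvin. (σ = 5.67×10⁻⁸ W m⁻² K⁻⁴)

T_eq ≈ 1180 K

Flux: S = L/(4πd²) = 1.99×10²⁷/(4π×(1.15×10¹⁰)²) = 1.20×10⁶ W m⁻².
Energy balance: absorbed = emitted ⇒ πR²·S(1−A) = 4πR²·σT_eq⁴, so T_eq⁴ = S(1−A)/(4σ).
T_eq = [1.20×10⁶ × 0.37 / (4 × 5.67×10⁻⁸)]^(1/4) = (1.95×10¹²)^(1/4) = 1180 K.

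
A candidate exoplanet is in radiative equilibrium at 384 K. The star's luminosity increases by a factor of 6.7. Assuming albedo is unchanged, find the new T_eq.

T_eq ∝ L^(1/4) · d^(−1/2).
T′ = 384 × 6.7^(1/4) = 618 K.

T_eq ≈ 618 K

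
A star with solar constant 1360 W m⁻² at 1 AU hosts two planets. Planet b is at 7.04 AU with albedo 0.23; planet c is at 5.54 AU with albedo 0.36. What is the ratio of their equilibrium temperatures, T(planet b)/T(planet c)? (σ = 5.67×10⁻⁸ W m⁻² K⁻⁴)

T_eq = [S₀(1−A)/(4σd²)]^(1/4), so T ∝ (1−A)^(1/4) / √d.
T₁ = [1360×0.77/(4×5.67×10⁻⁸×7.04²)]^(1/4) = 98.24 K.
T₂ = [1360×0.64/(4×5.67×10⁻⁸×5.54²)]^(1/4) = 105.75 K.

T₁/T₂ ≈ 0.929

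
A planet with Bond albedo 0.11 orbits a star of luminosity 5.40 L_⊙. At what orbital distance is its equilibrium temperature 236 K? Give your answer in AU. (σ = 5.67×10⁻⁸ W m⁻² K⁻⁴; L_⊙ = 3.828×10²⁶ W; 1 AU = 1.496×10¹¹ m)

d ≈ 3.05 AU

L = 5.40 × 3.828×10²⁶ = 2.07×10²⁷ W.
From T_eq⁴ = L(1−A)/(16πσd²): d = √[L(1−A)/(16πσT_eq⁴)].
d = √[2.07×10²⁷ × 0.89 / (16π × 5.67×10⁻⁸ × (236)⁴)] = 4.56×10¹¹ m = 3.05 AU.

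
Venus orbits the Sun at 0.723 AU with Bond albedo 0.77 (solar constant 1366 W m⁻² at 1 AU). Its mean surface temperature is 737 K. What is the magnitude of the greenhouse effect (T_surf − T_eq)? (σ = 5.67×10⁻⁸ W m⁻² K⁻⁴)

S = 1366/0.723² = 2613 W m⁻².
T_eq = [S(1−A)/(4σ)]^(1/4) = [2613×0.23/(4×5.67×10⁻⁸)]^(1/4) = 226.9 K.
ΔT = T_surf − T_eq = 737 − 226.9.

ΔT ≈ 510.1 K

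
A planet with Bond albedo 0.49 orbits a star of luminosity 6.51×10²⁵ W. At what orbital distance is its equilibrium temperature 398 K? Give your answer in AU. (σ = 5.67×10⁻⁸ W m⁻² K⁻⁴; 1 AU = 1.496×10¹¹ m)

From T_eq⁴ = L(1−A)/(16πσd²): d = √[L(1−A)/(16πσT_eq⁴)].
d = √[6.51×10²⁵ × 0.51 / (16π × 5.67×10⁻⁸ × (398)⁴)] = 2.15×10¹⁰ m = 0.144 AU.

d ≈ 0.144 AU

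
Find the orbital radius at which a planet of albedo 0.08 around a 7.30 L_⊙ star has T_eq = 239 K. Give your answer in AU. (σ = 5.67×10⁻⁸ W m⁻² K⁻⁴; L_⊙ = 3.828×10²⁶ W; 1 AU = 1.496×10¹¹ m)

L = 7.30 × 3.828×10²⁶ = 2.79×10²⁷ W.
From T_eq⁴ = L(1−A)/(16πσd²): d = √[L(1−A)/(16πσT_eq⁴)].
d = √[2.79×10²⁷ × 0.92 / (16π × 5.67×10⁻⁸ × (239)⁴)] = 5.26×10¹¹ m = 3.51 AU.

d ≈ 3.51 AU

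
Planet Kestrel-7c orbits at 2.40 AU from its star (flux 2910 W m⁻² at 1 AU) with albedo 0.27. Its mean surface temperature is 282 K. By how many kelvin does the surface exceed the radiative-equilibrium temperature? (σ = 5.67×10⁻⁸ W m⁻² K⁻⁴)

ΔT ≈ 81.2 K

S = 2910/2.40² = 505.2 W m⁻².
T_eq = [S(1−A)/(4σ)]^(1/4) = [505.2×0.73/(4×5.67×10⁻⁸)]^(1/4) = 200.8 K.
ΔT = T_surf − T_eq = 282 − 200.8.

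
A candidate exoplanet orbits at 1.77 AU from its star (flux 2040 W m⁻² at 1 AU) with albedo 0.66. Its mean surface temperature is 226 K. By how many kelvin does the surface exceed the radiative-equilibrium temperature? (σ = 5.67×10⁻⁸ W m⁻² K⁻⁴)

S = 2040/1.77² = 651.2 W m⁻².
T_eq = [S(1−A)/(4σ)]^(1/4) = [651.2×0.34/(4×5.67×10⁻⁸)]^(1/4) = 176.8 K.
ΔT = T_surf − T_eq = 226 − 176.8.

ΔT ≈ 49.2 K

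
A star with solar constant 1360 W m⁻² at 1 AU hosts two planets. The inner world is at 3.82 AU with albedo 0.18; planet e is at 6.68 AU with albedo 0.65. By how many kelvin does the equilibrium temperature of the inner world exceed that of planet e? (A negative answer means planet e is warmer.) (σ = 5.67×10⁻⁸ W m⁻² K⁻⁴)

T_eq = [S₀(1−A)/(4σd²)]^(1/4), so T ∝ (1−A)^(1/4) / √d.
T₁ = [1360×0.82/(4×5.67×10⁻⁸×3.82²)]^(1/4) = 135.49 K.
T₂ = [1360×0.35/(4×5.67×10⁻⁸×6.68²)]^(1/4) = 82.81 K.

ΔT ≈ 52.7 K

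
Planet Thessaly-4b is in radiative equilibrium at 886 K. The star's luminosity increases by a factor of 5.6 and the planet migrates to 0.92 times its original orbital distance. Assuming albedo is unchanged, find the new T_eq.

T_eq ≈ 1420 K

T_eq ∝ L^(1/4) · d^(−1/2).
T′ = 886 × 5.6^(1/4) / 0.92^(1/2) = 1420 K.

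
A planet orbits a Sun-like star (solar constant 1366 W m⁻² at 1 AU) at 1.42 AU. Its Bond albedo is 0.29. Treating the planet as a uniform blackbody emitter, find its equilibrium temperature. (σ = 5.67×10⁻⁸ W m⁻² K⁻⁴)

T_eq ≈ 215 K

Flux at 1.42 AU: S = 1366/1.42² = 677 W m⁻².
Energy balance: absorbed = emitted ⇒ πR²·S(1−A) = 4πR²·σT_eq⁴, so T_eq⁴ = S(1−A)/(4σ).
T_eq = [677 × 0.71 / (4 × 5.67×10⁻⁸)]^(1/4) = (2.12×10⁹)^(1/4) = 215 K.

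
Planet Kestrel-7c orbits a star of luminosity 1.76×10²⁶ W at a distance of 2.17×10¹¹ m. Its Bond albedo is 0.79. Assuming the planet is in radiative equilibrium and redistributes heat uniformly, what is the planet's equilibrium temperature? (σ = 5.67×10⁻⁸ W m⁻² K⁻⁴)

T_eq ≈ 129 K

Flux: S = L/(4πd²) = 1.76×10²⁶/(4π×(2.17×10¹¹)²) = 297 W m⁻².
Energy balance: absorbed = emitted ⇒ πR²·S(1−A) = 4πR²·σT_eq⁴, so T_eq⁴ = S(1−A)/(4σ).
T_eq = [297 × 0.21 / (4 × 5.67×10⁻⁸)]^(1/4) = (2.75×10⁸)^(1/4) = 129 K.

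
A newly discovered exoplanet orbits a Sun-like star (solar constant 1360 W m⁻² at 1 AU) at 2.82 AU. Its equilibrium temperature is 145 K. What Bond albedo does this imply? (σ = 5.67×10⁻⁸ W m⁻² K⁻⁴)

Flux at 2.82 AU: S = 1360/2.82² = 171 W m⁻².
From T_eq⁴ = S(1−A)/(4σ): 1−A = 4σT_eq⁴/S.
1−A = 4 × 5.67×10⁻⁸ × (145)⁴ / 171 = 0.586.

A ≈ 0.41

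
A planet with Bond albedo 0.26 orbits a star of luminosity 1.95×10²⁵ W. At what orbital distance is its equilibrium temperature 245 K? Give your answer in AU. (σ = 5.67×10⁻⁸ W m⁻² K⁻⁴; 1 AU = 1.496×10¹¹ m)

From T_eq⁴ = L(1−A)/(16πσd²): d = √[L(1−A)/(16πσT_eq⁴)].
d = √[1.95×10²⁵ × 0.74 / (16π × 5.67×10⁻⁸ × (245)⁴)] = 3.75×10¹⁰ m = 0.251 AU.

d ≈ 0.251 AU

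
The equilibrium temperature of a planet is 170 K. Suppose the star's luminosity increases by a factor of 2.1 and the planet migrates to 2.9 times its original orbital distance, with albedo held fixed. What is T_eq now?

T_eq ∝ L^(1/4) · d^(−1/2).
T′ = 170 × 2.1^(1/4) / 2.9^(1/2) = 120 K.

T_eq ≈ 120 K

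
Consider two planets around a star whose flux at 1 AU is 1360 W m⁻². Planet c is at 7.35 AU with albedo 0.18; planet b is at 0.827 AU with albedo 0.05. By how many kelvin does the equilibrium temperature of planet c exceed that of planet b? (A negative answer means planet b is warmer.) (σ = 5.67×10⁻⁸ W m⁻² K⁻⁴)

ΔT ≈ -204.4 K

T_eq = [S₀(1−A)/(4σd²)]^(1/4), so T ∝ (1−A)^(1/4) / √d.
T₁ = [1360×0.82/(4×5.67×10⁻⁸×7.35²)]^(1/4) = 97.68 K.
T₂ = [1360×0.95/(4×5.67×10⁻⁸×0.827²)]^(1/4) = 302.10 K.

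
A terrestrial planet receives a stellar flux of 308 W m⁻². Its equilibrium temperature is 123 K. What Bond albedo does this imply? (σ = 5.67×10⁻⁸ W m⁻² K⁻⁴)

From T_eq⁴ = S(1−A)/(4σ): 1−A = 4σT_eq⁴/S.
1−A = 4 × 5.67×10⁻⁸ × (123)⁴ / 308 = 0.169.

A ≈ 0.83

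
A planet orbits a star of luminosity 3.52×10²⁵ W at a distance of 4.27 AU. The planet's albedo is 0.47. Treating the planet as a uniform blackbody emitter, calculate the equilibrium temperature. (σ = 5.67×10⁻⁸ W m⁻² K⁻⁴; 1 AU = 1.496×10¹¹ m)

T_eq ≈ 63.3 K

d = 4.27 AU = 6.39×10¹¹ m.
Flux: S = L/(4πd²) = 3.52×10²⁵/(4π×(6.39×10¹¹)²) = 6.86 W m⁻².
Energy balance: absorbed = emitted ⇒ πR²·S(1−A) = 4πR²·σT_eq⁴, so T_eq⁴ = S(1−A)/(4σ).
T_eq = [6.86 × 0.53 / (4 × 5.67×10⁻⁸)]^(1/4) = (1.60×10⁷)^(1/4) = 63.3 K.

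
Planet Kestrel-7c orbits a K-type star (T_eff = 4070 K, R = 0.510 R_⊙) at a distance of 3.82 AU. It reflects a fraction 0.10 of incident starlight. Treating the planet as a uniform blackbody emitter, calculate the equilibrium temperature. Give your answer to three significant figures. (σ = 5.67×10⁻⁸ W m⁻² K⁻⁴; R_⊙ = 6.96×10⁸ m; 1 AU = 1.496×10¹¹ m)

R_⋆ = 0.510 × 6.96×10⁸ = 3.55×10⁸ m.
d = 3.82 AU = 5.71×10¹¹ m.
L = 4πR_⋆²σT_⋆⁴ = 4π(3.55×10⁸)² × 5.67×10⁻⁸ × (4070)⁴ = 2.46×10²⁵ W.
S = L/(4πd²) = 6.00 W m⁻².
Energy balance: absorbed = emitted ⇒ πR²·S(1−A) = 4πR²·σT_eq⁴, so T_eq⁴ = S(1−A)/(4σ).
T_eq = [6.00 × 0.90 / (4 × 5.67×10⁻⁸)]^(1/4) = (2.38×10⁷)^(1/4) = 69.9 K.

T_eq ≈ 69.9 K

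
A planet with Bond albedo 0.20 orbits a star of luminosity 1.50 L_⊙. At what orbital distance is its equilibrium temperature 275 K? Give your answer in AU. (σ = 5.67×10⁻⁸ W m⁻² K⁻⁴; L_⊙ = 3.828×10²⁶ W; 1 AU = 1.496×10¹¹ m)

d ≈ 1.12 AU

L = 1.50 × 3.828×10²⁶ = 5.74×10²⁶ W.
From T_eq⁴ = L(1−A)/(16πσd²): d = √[L(1−A)/(16πσT_eq⁴)].
d = √[5.74×10²⁶ × 0.80 / (16π × 5.67×10⁻⁸ × (275)⁴)] = 1.68×10¹¹ m = 1.12 AU.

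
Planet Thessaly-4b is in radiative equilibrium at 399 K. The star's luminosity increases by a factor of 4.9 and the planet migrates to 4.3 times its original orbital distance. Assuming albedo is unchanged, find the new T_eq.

T_eq ≈ 286 K

T_eq ∝ L^(1/4) · d^(−1/2).
T′ = 399 × 4.9^(1/4) / 4.3^(1/2) = 286 K.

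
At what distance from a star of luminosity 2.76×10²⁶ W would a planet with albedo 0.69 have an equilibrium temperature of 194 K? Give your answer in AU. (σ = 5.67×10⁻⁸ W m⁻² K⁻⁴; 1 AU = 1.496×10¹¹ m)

d ≈ 0.973 AU

From T_eq⁴ = L(1−A)/(16πσd²): d = √[L(1−A)/(16πσT_eq⁴)].
d = √[2.76×10²⁶ × 0.31 / (16π × 5.67×10⁻⁸ × (194)⁴)] = 1.46×10¹¹ m = 0.973 AU.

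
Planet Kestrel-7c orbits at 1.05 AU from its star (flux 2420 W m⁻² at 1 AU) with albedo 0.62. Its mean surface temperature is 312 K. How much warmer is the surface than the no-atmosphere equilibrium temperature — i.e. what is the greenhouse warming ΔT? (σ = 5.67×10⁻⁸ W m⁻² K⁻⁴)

ΔT ≈ 65.7 K

S = 2420/1.05² = 2195 W m⁻².
T_eq = [S(1−A)/(4σ)]^(1/4) = [2195×0.38/(4×5.67×10⁻⁸)]^(1/4) = 246.3 K.
ΔT = T_surf − T_eq = 312 − 246.3.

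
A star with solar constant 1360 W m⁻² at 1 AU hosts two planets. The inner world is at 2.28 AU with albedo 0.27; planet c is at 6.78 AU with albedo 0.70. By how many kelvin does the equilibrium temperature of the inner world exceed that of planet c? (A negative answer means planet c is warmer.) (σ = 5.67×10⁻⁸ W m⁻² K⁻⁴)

T_eq = [S₀(1−A)/(4σd²)]^(1/4), so T ∝ (1−A)^(1/4) / √d.
T₁ = [1360×0.73/(4×5.67×10⁻⁸×2.28²)]^(1/4) = 170.35 K.
T₂ = [1360×0.30/(4×5.67×10⁻⁸×6.78²)]^(1/4) = 79.09 K.

ΔT ≈ 91.3 K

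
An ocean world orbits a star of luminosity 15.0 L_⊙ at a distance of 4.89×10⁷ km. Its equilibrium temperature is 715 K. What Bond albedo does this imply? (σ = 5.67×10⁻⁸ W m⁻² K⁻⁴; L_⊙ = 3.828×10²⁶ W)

A ≈ 0.69

d = 4.89×10⁷ km = 4.89×10¹⁰ m.
L = 15.0 × 3.828×10²⁶ = 5.74×10²⁷ W.
Flux: S = L/(4πd²) = 5.74×10²⁷/(4π×(4.89×10¹⁰)²) = 1.91×10⁵ W m⁻².
From T_eq⁴ = S(1−A)/(4σ): 1−A = 4σT_eq⁴/S.
1−A = 4 × 5.67×10⁻⁸ × (715)⁴ / 1.91×10⁵ = 0.310.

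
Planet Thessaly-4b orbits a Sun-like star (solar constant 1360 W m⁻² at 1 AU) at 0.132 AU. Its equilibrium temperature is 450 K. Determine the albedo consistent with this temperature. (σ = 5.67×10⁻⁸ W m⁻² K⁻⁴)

A ≈ 0.88

Flux at 0.132 AU: S = 1360/0.132² = 7.81×10⁴ W m⁻².
From T_eq⁴ = S(1−A)/(4σ): 1−A = 4σT_eq⁴/S.
1−A = 4 × 5.67×10⁻⁸ × (450)⁴ / 7.81×10⁴ = 0.119.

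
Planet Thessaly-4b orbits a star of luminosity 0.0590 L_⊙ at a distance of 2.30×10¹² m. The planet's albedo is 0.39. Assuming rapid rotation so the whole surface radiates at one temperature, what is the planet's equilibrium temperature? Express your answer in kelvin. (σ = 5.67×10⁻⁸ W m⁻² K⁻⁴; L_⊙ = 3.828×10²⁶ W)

T_eq ≈ 30.9 K

L = 0.0590 × 3.828×10²⁶ = 2.26×10²⁵ W.
Flux: S = L/(4πd²) = 2.26×10²⁵/(4π×(2.30×10¹²)²) = 0.340 W m⁻².
Energy balance: absorbed = emitted ⇒ πR²·S(1−A) = 4πR²·σT_eq⁴, so T_eq⁴ = S(1−A)/(4σ).
T_eq = [0.340 × 0.61 / (4 × 5.67×10⁻⁸)]^(1/4) = (9.14×10⁵)^(1/4) = 30.9 K.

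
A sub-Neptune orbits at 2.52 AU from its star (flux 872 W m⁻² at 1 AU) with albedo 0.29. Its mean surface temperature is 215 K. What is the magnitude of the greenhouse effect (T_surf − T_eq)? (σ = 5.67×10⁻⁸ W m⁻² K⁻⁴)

ΔT ≈ 71.0 K

S = 872/2.52² = 137.3 W m⁻².
T_eq = [S(1−A)/(4σ)]^(1/4) = [137.3×0.71/(4×5.67×10⁻⁸)]^(1/4) = 144.0 K.
ΔT = T_surf − T_eq = 215 − 144.0.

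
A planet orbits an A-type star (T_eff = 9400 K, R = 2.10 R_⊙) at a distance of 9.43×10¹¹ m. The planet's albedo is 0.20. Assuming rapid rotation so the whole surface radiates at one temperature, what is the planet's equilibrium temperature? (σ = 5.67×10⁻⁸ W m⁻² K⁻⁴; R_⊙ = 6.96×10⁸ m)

T_eq ≈ 247 K

R_⋆ = 2.10 × 6.96×10⁸ = 1.46×10⁹ m.
L = 4πR_⋆²σT_⋆⁴ = 4π(1.46×10⁹)² × 5.67×10⁻⁸ × (9400)⁴ = 1.19×10²⁸ W.
S = L/(4πd²) = 1060 W m⁻².
Energy balance: absorbed = emitted ⇒ πR²·S(1−A) = 4πR²·σT_eq⁴, so T_eq⁴ = S(1−A)/(4σ).
T_eq = [1060 × 0.80 / (4 × 5.67×10⁻⁸)]^(1/4) = (3.75×10⁹)^(1/4) = 247 K.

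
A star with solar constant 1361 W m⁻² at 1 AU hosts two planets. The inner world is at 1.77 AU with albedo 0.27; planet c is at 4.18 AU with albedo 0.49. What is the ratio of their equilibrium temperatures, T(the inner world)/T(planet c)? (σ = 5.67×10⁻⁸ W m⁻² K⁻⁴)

T₁/T₂ ≈ 1.681

T_eq = [S₀(1−A)/(4σd²)]^(1/4), so T ∝ (1−A)^(1/4) / √d.
T₁ = [1361×0.73/(4×5.67×10⁻⁸×1.77²)]^(1/4) = 193.37 K.
T₂ = [1361×0.51/(4×5.67×10⁻⁸×4.18²)]^(1/4) = 115.04 K.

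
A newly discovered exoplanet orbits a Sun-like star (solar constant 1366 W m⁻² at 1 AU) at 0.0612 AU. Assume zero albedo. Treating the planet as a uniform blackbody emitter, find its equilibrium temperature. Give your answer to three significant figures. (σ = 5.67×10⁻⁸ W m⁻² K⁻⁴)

Flux at 0.0612 AU: S = 1366/0.0612² = 3.65×10⁵ W m⁻².
Energy balance: absorbed = emitted ⇒ πR²·S(1−A) = 4πR²·σT_eq⁴, so T_eq⁴ = S(1−A)/(4σ).
T_eq = [3.65×10⁵ × 1.00 / (4 × 5.67×10⁻⁸)]^(1/4) = (1.61×10¹²)^(1/4) = 1130 K.

T_eq ≈ 1130 K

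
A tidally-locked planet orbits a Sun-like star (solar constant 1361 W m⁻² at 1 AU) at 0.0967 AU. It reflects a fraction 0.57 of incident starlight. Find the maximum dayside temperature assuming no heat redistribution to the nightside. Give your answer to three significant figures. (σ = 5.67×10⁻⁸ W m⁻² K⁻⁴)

Flux at 0.0967 AU: S = 1361/0.0967² = 1.46×10⁵ W m⁻².
With no redistribution each surface element balances locally: S(1−A) = σT⁴.
T = [1.46×10⁵ × 0.43 / 5.67×10⁻⁸]^(1/4) = (1.10×10¹²)^(1/4) = 1020 K.

T_ss ≈ 1020 K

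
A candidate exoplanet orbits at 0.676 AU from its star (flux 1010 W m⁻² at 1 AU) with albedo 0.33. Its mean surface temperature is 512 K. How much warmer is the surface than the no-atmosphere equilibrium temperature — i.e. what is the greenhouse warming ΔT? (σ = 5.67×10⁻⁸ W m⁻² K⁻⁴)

ΔT ≈ 227.7 K

S = 1010/0.676² = 2210 W m⁻².
T_eq = [S(1−A)/(4σ)]^(1/4) = [2210×0.67/(4×5.67×10⁻⁸)]^(1/4) = 284.3 K.
ΔT = T_surf − T_eq = 512 − 284.3.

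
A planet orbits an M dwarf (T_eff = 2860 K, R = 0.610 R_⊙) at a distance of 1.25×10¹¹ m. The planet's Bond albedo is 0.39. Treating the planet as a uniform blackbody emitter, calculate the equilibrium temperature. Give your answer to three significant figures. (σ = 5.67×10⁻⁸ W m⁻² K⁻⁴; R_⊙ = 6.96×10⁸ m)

R_⋆ = 0.610 × 6.96×10⁸ = 4.25×10⁸ m.
L = 4πR_⋆²σT_⋆⁴ = 4π(4.25×10⁸)² × 5.67×10⁻⁸ × (2860)⁴ = 8.59×10²⁴ W.
S = L/(4πd²) = 43.8 W m⁻².
Energy balance: absorbed = emitted ⇒ πR²·S(1−A) = 4πR²·σT_eq⁴, so T_eq⁴ = S(1−A)/(4σ).
T_eq = [43.8 × 0.61 / (4 × 5.67×10⁻⁸)]^(1/4) = (1.18×10⁸)^(1/4) = 104 K.

T_eq ≈ 104 K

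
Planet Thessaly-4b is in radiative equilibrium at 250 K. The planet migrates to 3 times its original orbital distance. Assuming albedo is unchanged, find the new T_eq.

T_eq ≈ 144 K

T_eq ∝ L^(1/4) · d^(−1/2).
T′ = 250 / 3^(1/2) = 144 K.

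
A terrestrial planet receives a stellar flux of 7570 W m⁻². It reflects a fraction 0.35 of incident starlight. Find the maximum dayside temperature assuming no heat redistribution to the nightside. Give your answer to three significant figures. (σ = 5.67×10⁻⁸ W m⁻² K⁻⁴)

T_ss ≈ 543 K

With no redistribution each surface element balances locally: S(1−A) = σT⁴.
T = [7570 × 0.65 / 5.67×10⁻⁸]^(1/4) = (8.68×10¹⁰)^(1/4) = 543 K.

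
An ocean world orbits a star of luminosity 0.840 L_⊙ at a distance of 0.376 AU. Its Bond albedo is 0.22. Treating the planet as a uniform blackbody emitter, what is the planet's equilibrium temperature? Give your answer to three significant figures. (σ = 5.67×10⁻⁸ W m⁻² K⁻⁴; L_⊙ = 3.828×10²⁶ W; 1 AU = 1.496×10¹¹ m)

d = 0.376 AU = 5.62×10¹⁰ m.
L = 0.840 × 3.828×10²⁶ = 3.22×10²⁶ W.
Flux: S = L/(4πd²) = 3.22×10²⁶/(4π×(5.62×10¹⁰)²) = 8090 W m⁻².
Energy balance: absorbed = emitted ⇒ πR²·S(1−A) = 4πR²·σT_eq⁴, so T_eq⁴ = S(1−A)/(4σ).
T_eq = [8090 × 0.78 / (4 × 5.67×10⁻⁸)]^(1/4) = (2.78×10¹⁰)^(1/4) = 408 K.

T_eq ≈ 408 K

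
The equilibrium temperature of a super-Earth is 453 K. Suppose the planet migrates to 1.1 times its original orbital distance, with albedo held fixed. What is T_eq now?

T_eq ∝ L^(1/4) · d^(−1/2).
T′ = 453 / 1.1^(1/2) = 432 K.

T_eq ≈ 432 K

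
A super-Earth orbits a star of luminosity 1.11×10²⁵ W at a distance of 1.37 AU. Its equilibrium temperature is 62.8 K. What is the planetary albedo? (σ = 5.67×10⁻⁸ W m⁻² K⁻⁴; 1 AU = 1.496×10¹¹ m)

d = 1.37 AU = 2.05×10¹¹ m.
Flux: S = L/(4πd²) = 1.11×10²⁵/(4π×(2.05×10¹¹)²) = 21.0 W m⁻².
From T_eq⁴ = S(1−A)/(4σ): 1−A = 4σT_eq⁴/S.
1−A = 4 × 5.67×10⁻⁸ × (62.8)⁴ / 21.0 = 0.168.

A ≈ 0.83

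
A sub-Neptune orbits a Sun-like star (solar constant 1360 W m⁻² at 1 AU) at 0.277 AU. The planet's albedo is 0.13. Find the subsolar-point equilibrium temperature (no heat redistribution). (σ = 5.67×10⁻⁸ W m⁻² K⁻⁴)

Flux at 0.277 AU: S = 1360/0.277² = 1.77×10⁴ W m⁻².
At the subsolar point the surface absorbs S(1−A) and emits σT⁴ per unit area — no factor of 4, since only the local patch is in balance.
T = [1.77×10⁴ × 0.87 / 5.67×10⁻⁸]^(1/4) = (2.72×10¹¹)^(1/4) = 722 K.

T_ss ≈ 722 K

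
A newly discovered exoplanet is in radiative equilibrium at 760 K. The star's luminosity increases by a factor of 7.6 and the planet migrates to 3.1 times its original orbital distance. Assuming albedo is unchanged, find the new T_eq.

T_eq ∝ L^(1/4) · d^(−1/2).
T′ = 760 × 7.6^(1/4) / 3.1^(1/2) = 717 K.

T_eq ≈ 717 K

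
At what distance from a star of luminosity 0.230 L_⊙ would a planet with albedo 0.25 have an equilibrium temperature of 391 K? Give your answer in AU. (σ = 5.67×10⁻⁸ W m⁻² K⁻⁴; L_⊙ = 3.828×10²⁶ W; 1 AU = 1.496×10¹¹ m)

L = 0.230 × 3.828×10²⁶ = 8.80×10²⁵ W.
From T_eq⁴ = L(1−A)/(16πσd²): d = √[L(1−A)/(16πσT_eq⁴)].
d = √[8.80×10²⁵ × 0.75 / (16π × 5.67×10⁻⁸ × (391)⁴)] = 3.15×10¹⁰ m = 0.210 AU.

d ≈ 0.210 AU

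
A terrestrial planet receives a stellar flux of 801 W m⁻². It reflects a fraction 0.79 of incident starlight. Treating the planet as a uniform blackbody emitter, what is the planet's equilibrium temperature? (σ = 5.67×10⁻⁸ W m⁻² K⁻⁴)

T_eq ≈ 165 K

Energy balance: absorbed = emitted ⇒ πR²·S(1−A) = 4πR²·σT_eq⁴, so T_eq⁴ = S(1−A)/(4σ).
T_eq = [801 × 0.21 / (4 × 5.67×10⁻⁸)]^(1/4) = (7.42×10⁸)^(1/4) = 165 K.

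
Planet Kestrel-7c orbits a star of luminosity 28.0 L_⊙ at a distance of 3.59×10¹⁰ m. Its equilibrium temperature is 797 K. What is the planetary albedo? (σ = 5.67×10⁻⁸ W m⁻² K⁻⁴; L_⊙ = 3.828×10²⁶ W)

L = 28.0 × 3.828×10²⁶ = 1.07×10²⁸ W.
Flux: S = L/(4πd²) = 1.07×10²⁸/(4π×(3.59×10¹⁰)²) = 6.62×10⁵ W m⁻².
From T_eq⁴ = S(1−A)/(4σ): 1−A = 4σT_eq⁴/S.
1−A = 4 × 5.67×10⁻⁸ × (797)⁴ / 6.62×10⁵ = 0.138.

A ≈ 0.86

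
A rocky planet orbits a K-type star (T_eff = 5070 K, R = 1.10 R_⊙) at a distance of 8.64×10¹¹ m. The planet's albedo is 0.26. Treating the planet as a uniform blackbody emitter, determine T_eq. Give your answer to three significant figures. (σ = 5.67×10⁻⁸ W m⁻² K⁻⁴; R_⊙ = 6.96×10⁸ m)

T_eq ≈ 99.0 K

R_⋆ = 1.10 × 6.96×10⁸ = 7.66×10⁸ m.
L = 4πR_⋆²σT_⋆⁴ = 4π(7.66×10⁸)² × 5.67×10⁻⁸ × (5070)⁴ = 2.76×10²⁶ W.
S = L/(4πd²) = 29.4 W m⁻².
Energy balance: absorbed = emitted ⇒ πR²·S(1−A) = 4πR²·σT_eq⁴, so T_eq⁴ = S(1−A)/(4σ).
T_eq = [29.4 × 0.74 / (4 × 5.67×10⁻⁸)]^(1/4) = (9.60×10⁷)^(1/4) = 99.0 K.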